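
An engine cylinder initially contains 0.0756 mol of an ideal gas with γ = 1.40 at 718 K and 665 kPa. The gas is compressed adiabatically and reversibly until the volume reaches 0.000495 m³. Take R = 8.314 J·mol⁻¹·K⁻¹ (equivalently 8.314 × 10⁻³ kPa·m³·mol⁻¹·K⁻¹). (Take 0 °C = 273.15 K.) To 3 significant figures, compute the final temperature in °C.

From PV = nRT: V₁ = nRT₁/P₁ = 0.0006786 m³.
Reversible adiabatic, γ = 1.40: T₂ = T₁·(V₁/V₂)^(γ−1) = 814.6 K; P₂ = P₁·(V₁/V₂)^γ = 1034 kPa.

T₂ ≈ 541 °C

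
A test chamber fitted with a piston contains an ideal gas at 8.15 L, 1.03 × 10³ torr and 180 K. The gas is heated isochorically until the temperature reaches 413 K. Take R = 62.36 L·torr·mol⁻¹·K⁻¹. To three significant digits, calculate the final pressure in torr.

P₂ ≈ 2.36e+03 torr

Isochoric, so P/T is constant: V₂ = V₁; P₂ = P₁·(T₂/T₁) = 2363 torr.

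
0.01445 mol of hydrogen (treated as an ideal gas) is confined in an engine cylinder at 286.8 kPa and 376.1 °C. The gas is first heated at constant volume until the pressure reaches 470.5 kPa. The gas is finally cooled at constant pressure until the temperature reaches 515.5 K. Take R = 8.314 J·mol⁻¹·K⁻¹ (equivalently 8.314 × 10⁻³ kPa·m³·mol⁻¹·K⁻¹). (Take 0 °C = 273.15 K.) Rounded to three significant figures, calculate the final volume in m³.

V₃ ≈ 0.000132 m³

Convert: T₁ = 649.2 K.
From PV = nRT: V₁ = nRT₁/P₁ = 0.0002720 m³.
V constant ⇒ P ∝ T: V₂ = V₁; T₂ = T₁·(P₂/P₁) = 1065 K.
P constant ⇒ V ∝ T: P₃ = P₂; V₃ = V₂·(T₃/T₂) = 0.0001316 m³.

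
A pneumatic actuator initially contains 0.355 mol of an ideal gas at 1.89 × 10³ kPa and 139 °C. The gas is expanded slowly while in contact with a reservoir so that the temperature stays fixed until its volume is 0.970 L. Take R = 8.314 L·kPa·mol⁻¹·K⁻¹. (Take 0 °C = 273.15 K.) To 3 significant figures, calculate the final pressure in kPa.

Convert: T₁ = 412.1 K.
From PV = nRT: V₁ = nRT₁/P₁ = 0.6436 L.
T constant ⇒ Boyle's law P V = const: T₂ = T₁; P₂ = P₁·(V₁/V₂) = 1254 kPa.

P₂ ≈ 1.25e+03 kPa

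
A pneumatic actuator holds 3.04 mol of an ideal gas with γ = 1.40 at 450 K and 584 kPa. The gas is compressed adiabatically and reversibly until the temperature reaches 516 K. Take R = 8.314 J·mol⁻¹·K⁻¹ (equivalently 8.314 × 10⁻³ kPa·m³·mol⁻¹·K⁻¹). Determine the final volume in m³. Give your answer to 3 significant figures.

V₂ ≈ 0.0138 m³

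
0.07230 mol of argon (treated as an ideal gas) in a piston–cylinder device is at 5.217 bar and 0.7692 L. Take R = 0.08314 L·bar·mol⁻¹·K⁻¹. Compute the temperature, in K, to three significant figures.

T ≈ 668 K

PV = nRT ⇒ T = PV/(nR) = (5.217 × 0.7692) / (0.07230 × 0.08314)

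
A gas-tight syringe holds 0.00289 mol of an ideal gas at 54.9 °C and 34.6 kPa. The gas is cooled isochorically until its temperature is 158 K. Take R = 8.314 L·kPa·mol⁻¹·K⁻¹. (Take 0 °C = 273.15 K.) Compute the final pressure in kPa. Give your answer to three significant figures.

Convert: T₁ = 328.0 K.
From PV = nRT: V₁ = nRT₁/P₁ = 0.2278 L.
Isochoric, so P/T is constant: V₂ = V₁; P₂ = P₁·(T₂/T₁) = 16.66 kPa.

P₂ ≈ 16.7 kPa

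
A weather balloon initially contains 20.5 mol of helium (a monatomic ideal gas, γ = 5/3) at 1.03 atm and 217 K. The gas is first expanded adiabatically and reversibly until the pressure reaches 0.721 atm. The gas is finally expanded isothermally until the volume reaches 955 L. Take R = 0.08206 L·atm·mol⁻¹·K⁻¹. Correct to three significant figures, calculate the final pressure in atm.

P₃ ≈ 0.331 atm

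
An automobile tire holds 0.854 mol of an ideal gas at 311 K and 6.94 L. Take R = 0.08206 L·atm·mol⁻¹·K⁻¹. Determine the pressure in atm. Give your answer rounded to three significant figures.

P ≈ 3.14 atm

PV = nRT ⇒ P = nRT/V = (0.854 × 0.08206 × 311) / 6.94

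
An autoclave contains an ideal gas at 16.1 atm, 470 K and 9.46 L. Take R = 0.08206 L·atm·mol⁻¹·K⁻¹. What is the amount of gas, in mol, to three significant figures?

PV = nRT ⇒ n = PV/(RT) = (16.1 × 9.46) / (0.08206 × 470)

n ≈ 3.95 mol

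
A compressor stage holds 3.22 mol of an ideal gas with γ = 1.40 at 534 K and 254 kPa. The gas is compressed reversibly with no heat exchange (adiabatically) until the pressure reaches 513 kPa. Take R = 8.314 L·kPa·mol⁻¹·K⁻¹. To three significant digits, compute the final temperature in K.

T₂ ≈ 653 K

From PV = nRT: V₁ = nRT₁/P₁ = 56.28 L.
Adiabatic (γ = 1.40), T V^(γ−1) and P V^γ constant: T₂ = T₁·(P₂/P₁)^((γ−1)/γ) = 652.8 K; V₂ = V₁·(P₁/P₂)^(1/γ) = 34.07 L.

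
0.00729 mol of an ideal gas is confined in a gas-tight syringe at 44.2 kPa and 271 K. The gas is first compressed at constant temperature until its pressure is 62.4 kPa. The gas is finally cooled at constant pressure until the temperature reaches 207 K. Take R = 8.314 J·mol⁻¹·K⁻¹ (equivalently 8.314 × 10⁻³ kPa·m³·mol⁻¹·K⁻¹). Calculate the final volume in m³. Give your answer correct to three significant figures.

From PV = nRT: V₁ = nRT₁/P₁ = 0.0003716 m³.
Isothermal, so P V is constant: T₂ = T₁; V₂ = V₁·(P₁/P₂) = 0.0002632 m³.
Isobaric, so V/T is constant: P₃ = P₂; V₃ = V₂·(T₃/T₂) = 0.0002011 m³.

V₃ ≈ 0.000201 m³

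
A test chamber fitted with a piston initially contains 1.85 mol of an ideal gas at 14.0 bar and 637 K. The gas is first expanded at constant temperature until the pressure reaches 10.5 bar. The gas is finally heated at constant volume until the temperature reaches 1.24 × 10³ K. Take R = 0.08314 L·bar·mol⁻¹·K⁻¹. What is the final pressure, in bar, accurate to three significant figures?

P₃ ≈ 20.4 bar

From PV = nRT: V₁ = nRT₁/P₁ = 6.998 L.
Isothermal, so P V is constant: T₂ = T₁; V₂ = V₁·(P₁/P₂) = 9.331 L.
V constant ⇒ P ∝ T: V₃ = V₂; P₃ = P₂·(T₃/T₂) = 20.44 bar.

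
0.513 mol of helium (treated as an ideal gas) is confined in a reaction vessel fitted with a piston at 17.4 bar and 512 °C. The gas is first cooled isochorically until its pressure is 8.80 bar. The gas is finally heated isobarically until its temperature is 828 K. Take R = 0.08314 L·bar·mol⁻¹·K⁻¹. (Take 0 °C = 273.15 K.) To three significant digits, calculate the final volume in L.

V₃ ≈ 4.01 L

Convert: T₁ = 785.1 K.
From PV = nRT: V₁ = nRT₁/P₁ = 1.925 L.
Isochoric, so P/T is constant: V₂ = V₁; T₂ = T₁·(P₂/P₁) = 397.1 K.
Isobaric, so V/T is constant: P₃ = P₂; V₃ = V₂·(T₃/T₂) = 4.013 L.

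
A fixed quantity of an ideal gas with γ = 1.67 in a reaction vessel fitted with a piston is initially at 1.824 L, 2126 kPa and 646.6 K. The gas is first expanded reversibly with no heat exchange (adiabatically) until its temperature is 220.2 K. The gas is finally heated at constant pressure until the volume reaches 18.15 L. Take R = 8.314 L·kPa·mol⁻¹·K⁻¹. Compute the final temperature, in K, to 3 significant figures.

Reversible adiabatic, γ = 1.67: P₂ = P₁·(T₂/T₁)^(γ/(γ−1)) = 145.0 kPa; V₂ = V₁·(T₁/T₂)^(1/(γ−1)) = 9.105 L.
P constant ⇒ V ∝ T: P₃ = P₂; T₃ = T₂·(V₃/V₂) = 439.0 K.

T₃ ≈ 439 K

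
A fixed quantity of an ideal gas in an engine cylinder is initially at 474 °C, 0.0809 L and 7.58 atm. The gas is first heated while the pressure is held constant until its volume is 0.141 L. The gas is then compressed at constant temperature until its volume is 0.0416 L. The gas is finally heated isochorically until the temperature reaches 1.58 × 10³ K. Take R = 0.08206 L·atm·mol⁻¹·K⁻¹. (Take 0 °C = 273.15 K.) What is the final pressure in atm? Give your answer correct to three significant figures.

P₄ ≈ 31.2 atm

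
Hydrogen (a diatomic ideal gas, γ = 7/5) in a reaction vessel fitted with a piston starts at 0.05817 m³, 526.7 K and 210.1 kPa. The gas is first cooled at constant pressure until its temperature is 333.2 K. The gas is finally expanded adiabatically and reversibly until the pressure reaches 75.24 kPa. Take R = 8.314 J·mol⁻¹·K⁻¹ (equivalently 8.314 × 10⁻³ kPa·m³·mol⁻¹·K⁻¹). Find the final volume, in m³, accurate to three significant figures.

V₃ ≈ 0.0766 m³

P constant ⇒ V ∝ T: P₂ = P₁; V₂ = V₁·(T₂/T₁) = 0.03680 m³.
Adiabatic (γ = 7/5), T V^(γ−1) and P V^γ constant: T₃ = T₂·(P₃/P₂)^((γ−1)/γ) = 248.5 K; V₃ = V₂·(P₂/P₃)^(1/γ) = 0.07663 m³.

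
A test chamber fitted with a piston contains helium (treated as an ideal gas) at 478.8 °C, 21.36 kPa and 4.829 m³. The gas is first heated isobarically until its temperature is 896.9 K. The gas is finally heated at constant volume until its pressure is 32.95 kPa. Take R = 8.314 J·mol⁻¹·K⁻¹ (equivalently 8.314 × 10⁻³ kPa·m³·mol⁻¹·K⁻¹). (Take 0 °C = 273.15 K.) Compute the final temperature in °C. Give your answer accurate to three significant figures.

T₃ ≈ 1.11e+03 °C

Convert: T₁ = 752.0 K.
Isobaric, so V/T is constant: P₂ = P₁; V₂ = V₁·(T₂/T₁) = 5.760 m³.
V constant ⇒ P ∝ T: V₃ = V₂; T₃ = T₂·(P₃/P₂) = 1384 K.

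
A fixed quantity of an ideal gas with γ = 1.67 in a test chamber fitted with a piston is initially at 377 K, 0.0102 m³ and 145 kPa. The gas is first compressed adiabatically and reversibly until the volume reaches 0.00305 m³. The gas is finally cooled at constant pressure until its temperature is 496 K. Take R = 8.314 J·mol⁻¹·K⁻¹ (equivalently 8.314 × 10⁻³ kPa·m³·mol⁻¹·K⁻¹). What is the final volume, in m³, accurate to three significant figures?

V₃ ≈ 0.00179 m³

Adiabatic (γ = 1.67), T V^(γ−1) and P V^γ constant: T₂ = T₁·(V₁/V₂)^(γ−1) = 846.5 K; P₂ = P₁·(V₁/V₂)^γ = 1089 kPa.
Isobaric, so V/T is constant: P₃ = P₂; V₃ = V₂·(T₃/T₂) = 0.001787 m³.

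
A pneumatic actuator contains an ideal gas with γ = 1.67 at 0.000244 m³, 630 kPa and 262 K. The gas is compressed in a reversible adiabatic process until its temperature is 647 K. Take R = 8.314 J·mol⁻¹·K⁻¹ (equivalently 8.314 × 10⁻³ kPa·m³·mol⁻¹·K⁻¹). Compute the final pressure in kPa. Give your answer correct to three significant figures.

P₂ ≈ 6.00e+03 kPa

Adiabatic (γ = 1.67), T V^(γ−1) and P V^γ constant: P₂ = P₁·(T₂/T₁)^(γ/(γ−1)) = 5997 kPa; V₂ = V₁·(T₁/T₂)^(1/(γ−1)) = 6.330e-05 m³.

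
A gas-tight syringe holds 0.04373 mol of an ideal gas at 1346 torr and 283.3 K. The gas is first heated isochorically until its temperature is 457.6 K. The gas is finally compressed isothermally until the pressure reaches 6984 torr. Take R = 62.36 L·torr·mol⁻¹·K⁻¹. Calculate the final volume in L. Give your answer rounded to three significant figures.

V₃ ≈ 0.179 L

From PV = nRT: V₁ = nRT₁/P₁ = 0.5740 L.
Isochoric, so P/T is constant: V₂ = V₁; P₂ = P₁·(T₂/T₁) = 2174 torr.
Isothermal, so P V is constant: T₃ = T₂; V₃ = V₂·(P₂/P₃) = 0.1787 L.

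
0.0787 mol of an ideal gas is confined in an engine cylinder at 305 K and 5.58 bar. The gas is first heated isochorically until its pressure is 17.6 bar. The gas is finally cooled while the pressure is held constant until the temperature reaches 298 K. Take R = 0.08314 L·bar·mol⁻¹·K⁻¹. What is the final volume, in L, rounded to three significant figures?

V₃ ≈ 0.111 L

From PV = nRT: V₁ = nRT₁/P₁ = 0.3576 L.
Isochoric, so P/T is constant: V₂ = V₁; T₂ = T₁·(P₂/P₁) = 962.0 K.
P constant ⇒ V ∝ T: P₃ = P₂; V₃ = V₂·(T₃/T₂) = 0.1108 L.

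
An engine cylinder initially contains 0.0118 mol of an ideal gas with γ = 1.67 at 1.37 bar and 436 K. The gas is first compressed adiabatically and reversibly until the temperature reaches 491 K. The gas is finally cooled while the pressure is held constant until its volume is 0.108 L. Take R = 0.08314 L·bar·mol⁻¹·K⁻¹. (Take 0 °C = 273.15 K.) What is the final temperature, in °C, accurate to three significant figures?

T₃ ≈ -70.4 °C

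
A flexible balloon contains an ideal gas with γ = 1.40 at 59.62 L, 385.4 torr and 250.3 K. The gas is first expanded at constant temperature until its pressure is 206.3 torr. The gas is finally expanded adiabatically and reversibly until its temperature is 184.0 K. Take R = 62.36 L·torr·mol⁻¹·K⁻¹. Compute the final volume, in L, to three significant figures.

V₃ ≈ 240 L

T constant ⇒ Boyle's law P V = const: T₂ = T₁; V₂ = V₁·(P₁/P₂) = 111.4 L.
Adiabatic (γ = 1.40), T V^(γ−1) and P V^γ constant: P₃ = P₂·(T₃/T₂)^(γ/(γ−1)) = 70.27 torr; V₃ = V₂·(T₂/T₃)^(1/(γ−1)) = 240.4 L.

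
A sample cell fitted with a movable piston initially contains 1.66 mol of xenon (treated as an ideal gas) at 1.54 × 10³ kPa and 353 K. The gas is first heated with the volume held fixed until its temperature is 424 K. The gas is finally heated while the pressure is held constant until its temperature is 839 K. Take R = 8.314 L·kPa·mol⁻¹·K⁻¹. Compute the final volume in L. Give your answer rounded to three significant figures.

V₃ ≈ 6.26 L

From PV = nRT: V₁ = nRT₁/P₁ = 3.164 L.
Isochoric, so P/T is constant: V₂ = V₁; P₂ = P₁·(T₂/T₁) = 1850 kPa.
P constant ⇒ V ∝ T: P₃ = P₂; V₃ = V₂·(T₃/T₂) = 6.260 L.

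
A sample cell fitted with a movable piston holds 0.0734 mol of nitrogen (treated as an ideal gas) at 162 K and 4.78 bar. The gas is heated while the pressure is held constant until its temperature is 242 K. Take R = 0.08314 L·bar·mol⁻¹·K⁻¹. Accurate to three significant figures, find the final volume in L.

From PV = nRT: V₁ = nRT₁/P₁ = 0.2068 L.
P constant ⇒ V ∝ T: P₂ = P₁; V₂ = V₁·(T₂/T₁) = 0.3090 L.

V₂ ≈ 0.309 L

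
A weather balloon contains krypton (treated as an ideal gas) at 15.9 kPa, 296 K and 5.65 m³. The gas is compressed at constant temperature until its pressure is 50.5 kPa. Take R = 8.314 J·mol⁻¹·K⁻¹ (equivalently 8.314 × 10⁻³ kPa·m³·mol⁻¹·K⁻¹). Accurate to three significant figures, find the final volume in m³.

T constant ⇒ Boyle's law P V = const: T₂ = T₁; V₂ = V₁·(P₁/P₂) = 1.779 m³.

V₂ ≈ 1.78 m³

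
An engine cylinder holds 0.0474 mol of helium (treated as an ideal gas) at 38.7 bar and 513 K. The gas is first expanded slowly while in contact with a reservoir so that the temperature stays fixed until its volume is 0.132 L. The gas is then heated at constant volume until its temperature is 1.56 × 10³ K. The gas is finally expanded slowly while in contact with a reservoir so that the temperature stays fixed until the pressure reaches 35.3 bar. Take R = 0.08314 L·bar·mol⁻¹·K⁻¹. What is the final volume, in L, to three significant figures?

V₄ ≈ 0.174 L

From PV = nRT: V₁ = nRT₁/P₁ = 0.05224 L.
T constant ⇒ Boyle's law P V = const: T₂ = T₁; P₂ = P₁·(V₁/V₂) = 15.32 bar.
Isochoric, so P/T is constant: V₃ = V₂; P₃ = P₂·(T₃/T₂) = 46.57 bar.
T constant ⇒ Boyle's law P V = const: T₄ = T₃; V₄ = V₃·(P₃/P₄) = 0.1742 L.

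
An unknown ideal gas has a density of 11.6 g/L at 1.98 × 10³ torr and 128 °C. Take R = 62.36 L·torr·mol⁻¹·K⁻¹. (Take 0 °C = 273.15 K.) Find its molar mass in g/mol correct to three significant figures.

M ≈ 147 g/mol

ρ = PM/(RT) ⇒ M = ρRT/P = (11.6 × 62.36 × 401.1) / 1.98e+03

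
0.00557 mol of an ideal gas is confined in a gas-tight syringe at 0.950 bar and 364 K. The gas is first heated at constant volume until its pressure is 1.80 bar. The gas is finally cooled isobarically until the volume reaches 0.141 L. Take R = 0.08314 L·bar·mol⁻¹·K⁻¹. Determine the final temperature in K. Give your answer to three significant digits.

From PV = nRT: V₁ = nRT₁/P₁ = 0.1774 L.
V constant ⇒ P ∝ T: V₂ = V₁; T₂ = T₁·(P₂/P₁) = 689.7 K.
Isobaric, so V/T is constant: P₃ = P₂; T₃ = T₂·(V₃/V₂) = 548.1 K.

T₃ ≈ 548 K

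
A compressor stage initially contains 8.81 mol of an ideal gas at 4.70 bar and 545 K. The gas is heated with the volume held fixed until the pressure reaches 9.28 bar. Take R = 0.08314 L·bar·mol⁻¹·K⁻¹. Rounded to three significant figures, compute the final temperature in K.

T₂ ≈ 1.08e+03 K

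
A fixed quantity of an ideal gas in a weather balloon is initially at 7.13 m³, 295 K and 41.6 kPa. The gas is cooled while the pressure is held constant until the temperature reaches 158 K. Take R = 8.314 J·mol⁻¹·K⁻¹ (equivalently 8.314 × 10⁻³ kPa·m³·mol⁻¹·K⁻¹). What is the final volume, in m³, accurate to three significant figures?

V₂ ≈ 3.82 m³

Isobaric, so V/T is constant: P₂ = P₁; V₂ = V₁·(T₂/T₁) = 3.819 m³.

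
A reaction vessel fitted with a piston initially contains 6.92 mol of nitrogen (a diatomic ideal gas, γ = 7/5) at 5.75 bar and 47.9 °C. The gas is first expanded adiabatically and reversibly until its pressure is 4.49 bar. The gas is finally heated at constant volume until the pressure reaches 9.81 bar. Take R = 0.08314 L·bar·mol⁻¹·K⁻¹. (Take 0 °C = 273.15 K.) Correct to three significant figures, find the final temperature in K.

T₃ ≈ 654 K

Convert: T₁ = 321.0 K.
From PV = nRT: V₁ = nRT₁/P₁ = 32.12 L.
Reversible adiabatic, γ = 7/5: T₂ = T₁·(P₂/P₁)^((γ−1)/γ) = 299.1 K; V₂ = V₁·(P₁/P₂)^(1/γ) = 38.33 L.
Isochoric, so P/T is constant: V₃ = V₂; T₃ = T₂·(P₃/P₂) = 653.6 K.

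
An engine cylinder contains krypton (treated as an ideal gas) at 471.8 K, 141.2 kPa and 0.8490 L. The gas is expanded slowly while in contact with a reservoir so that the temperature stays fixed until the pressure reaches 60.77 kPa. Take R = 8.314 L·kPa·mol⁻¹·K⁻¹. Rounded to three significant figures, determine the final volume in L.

V₂ ≈ 1.97 L

Isothermal, so P V is constant: T₂ = T₁; V₂ = V₁·(P₁/P₂) = 1.973 L.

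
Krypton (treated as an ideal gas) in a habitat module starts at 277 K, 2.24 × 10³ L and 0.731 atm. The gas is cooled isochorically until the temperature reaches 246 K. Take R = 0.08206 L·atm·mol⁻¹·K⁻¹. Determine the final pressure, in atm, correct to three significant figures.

P₂ ≈ 0.649 atm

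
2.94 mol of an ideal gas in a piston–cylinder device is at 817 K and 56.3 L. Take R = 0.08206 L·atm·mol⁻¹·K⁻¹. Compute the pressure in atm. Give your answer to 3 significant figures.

PV = nRT ⇒ P = nRT/V = (2.94 × 0.08206 × 817) / 56.3

P ≈ 3.50 atm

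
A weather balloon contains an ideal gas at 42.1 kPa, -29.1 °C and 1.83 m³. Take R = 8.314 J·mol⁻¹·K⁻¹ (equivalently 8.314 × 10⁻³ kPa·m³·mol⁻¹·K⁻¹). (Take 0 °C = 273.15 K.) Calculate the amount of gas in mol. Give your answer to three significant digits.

n ≈ 38.0 mol

Convert: T = 244.05 K.
PV = nRT ⇒ n = PV/(RT) = (42.1 × 1.83) / (8.314 × 10⁻³ × 244.05)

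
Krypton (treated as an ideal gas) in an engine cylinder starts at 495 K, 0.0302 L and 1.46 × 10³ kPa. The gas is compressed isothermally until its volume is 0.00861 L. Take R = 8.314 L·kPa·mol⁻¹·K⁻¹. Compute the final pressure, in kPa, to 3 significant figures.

Isothermal, so P V is constant: T₂ = T₁; P₂ = P₁·(V₁/V₂) = 5121 kPa.

P₂ ≈ 5.12e+03 kPa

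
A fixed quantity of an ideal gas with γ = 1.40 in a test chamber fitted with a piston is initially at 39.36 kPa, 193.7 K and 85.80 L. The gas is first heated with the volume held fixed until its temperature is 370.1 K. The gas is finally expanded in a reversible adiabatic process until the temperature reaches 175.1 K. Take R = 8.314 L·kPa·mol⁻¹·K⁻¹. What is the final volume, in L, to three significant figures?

V constant ⇒ P ∝ T: V₂ = V₁; P₂ = P₁·(T₂/T₁) = 75.20 kPa.
Reversible adiabatic, γ = 1.40: P₃ = P₂·(T₃/T₂)^(γ/(γ−1)) = 5.478 kPa; V₃ = V₂·(T₂/T₃)^(1/(γ−1)) = 557.3 L.

V₃ ≈ 557 L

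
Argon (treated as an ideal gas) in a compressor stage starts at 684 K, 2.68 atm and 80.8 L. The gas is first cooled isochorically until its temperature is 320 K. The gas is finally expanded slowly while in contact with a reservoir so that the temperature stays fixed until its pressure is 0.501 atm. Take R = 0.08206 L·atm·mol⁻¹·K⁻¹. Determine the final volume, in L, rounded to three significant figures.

V constant ⇒ P ∝ T: V₂ = V₁; P₂ = P₁·(T₂/T₁) = 1.254 atm.
Isothermal, so P V is constant: T₃ = T₂; V₃ = V₂·(P₂/P₃) = 202.2 L.

V₃ ≈ 202 L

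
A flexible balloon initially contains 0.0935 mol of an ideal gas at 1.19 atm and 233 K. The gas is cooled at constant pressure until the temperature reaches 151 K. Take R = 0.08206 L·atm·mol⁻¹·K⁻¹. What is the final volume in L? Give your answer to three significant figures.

V₂ ≈ 0.974 L

From PV = nRT: V₁ = nRT₁/P₁ = 1.502 L.
Isobaric, so V/T is constant: P₂ = P₁; V₂ = V₁·(T₂/T₁) = 0.9736 L.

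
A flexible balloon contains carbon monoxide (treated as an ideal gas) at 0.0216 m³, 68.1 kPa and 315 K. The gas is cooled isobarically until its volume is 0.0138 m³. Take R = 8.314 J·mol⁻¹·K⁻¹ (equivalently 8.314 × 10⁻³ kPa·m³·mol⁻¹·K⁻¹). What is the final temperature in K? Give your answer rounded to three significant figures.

T₂ ≈ 201 K

Isobaric, so V/T is constant: P₂ = P₁; T₂ = T₁·(V₂/V₁) = 201.2 K.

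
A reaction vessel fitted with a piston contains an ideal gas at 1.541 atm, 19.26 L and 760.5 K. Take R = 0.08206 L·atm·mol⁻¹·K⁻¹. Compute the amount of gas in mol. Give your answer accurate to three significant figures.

n ≈ 0.476 mol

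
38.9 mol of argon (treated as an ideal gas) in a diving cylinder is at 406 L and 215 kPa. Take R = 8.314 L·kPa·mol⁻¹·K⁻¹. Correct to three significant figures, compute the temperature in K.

T ≈ 270 K

PV = nRT ⇒ T = PV/(nR) = (215 × 406) / (38.9 × 8.314)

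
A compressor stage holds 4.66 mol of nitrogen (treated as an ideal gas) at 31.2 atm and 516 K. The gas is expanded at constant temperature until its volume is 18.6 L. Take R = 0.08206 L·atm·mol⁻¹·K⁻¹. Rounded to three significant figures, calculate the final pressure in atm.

From PV = nRT: V₁ = nRT₁/P₁ = 6.324 L.
T constant ⇒ Boyle's law P V = const: T₂ = T₁; P₂ = P₁·(V₁/V₂) = 10.61 atm.

P₂ ≈ 10.6 atm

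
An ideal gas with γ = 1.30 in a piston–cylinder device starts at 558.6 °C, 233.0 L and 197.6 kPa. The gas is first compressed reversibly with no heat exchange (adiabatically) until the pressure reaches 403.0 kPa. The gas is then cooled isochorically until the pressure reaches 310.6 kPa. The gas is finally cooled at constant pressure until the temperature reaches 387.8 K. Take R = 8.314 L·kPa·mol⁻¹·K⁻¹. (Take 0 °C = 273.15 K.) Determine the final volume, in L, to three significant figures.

V₄ ≈ 69.1 L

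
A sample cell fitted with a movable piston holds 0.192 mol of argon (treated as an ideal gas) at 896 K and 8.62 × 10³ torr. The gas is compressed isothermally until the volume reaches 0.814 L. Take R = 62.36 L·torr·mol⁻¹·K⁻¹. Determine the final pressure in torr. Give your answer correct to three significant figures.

From PV = nRT: V₁ = nRT₁/P₁ = 1.245 L.
Isothermal, so P V is constant: T₂ = T₁; P₂ = P₁·(V₁/V₂) = 1.318e+04 torr.

P₂ ≈ 1.32e+04 torr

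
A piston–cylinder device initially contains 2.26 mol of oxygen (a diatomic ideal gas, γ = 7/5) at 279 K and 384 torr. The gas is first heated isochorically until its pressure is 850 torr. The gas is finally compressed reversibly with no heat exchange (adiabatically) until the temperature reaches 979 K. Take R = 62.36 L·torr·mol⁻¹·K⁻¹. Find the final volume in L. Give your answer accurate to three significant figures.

From PV = nRT: V₁ = nRT₁/P₁ = 102.4 L.
Isochoric, so P/T is constant: V₂ = V₁; T₂ = T₁·(P₂/P₁) = 617.6 K.
Reversible adiabatic, γ = 7/5: P₃ = P₂·(T₃/T₂)^(γ/(γ−1)) = 4263 torr; V₃ = V₂·(T₂/T₃)^(1/(γ−1)) = 32.36 L.

V₃ ≈ 32.4 L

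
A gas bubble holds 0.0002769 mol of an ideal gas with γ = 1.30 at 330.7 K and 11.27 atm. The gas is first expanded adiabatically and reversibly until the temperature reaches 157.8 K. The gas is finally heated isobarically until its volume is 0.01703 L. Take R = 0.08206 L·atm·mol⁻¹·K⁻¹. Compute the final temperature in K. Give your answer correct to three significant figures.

T₃ ≈ 342 K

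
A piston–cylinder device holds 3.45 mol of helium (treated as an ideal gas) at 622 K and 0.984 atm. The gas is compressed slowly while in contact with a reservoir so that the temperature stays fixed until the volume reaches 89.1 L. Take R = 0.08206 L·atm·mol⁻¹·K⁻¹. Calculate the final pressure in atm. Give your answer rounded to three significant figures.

P₂ ≈ 1.98 atm

From PV = nRT: V₁ = nRT₁/P₁ = 179.0 L.
T constant ⇒ Boyle's law P V = const: T₂ = T₁; P₂ = P₁·(V₁/V₂) = 1.976 atm.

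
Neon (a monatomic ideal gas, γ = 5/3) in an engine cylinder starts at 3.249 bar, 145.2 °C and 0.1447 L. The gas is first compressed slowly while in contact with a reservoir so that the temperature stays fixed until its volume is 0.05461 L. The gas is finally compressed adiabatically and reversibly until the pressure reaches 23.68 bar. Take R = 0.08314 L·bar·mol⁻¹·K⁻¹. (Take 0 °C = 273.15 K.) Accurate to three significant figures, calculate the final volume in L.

Convert: T₁ = 418.3 K.
Isothermal, so P V is constant: T₂ = T₁; P₂ = P₁·(V₁/V₂) = 8.609 bar.
Reversible adiabatic, γ = 5/3: T₃ = T₂·(P₃/P₂)^((γ−1)/γ) = 627.1 K; V₃ = V₂·(P₂/P₃)^(1/γ) = 0.02976 L.

V₃ ≈ 0.0298 L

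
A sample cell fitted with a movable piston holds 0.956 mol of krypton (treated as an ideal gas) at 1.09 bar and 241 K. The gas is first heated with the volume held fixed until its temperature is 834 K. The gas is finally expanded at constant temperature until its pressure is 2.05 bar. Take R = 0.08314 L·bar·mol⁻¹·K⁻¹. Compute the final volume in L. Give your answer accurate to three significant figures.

From PV = nRT: V₁ = nRT₁/P₁ = 17.57 L.
V constant ⇒ P ∝ T: V₂ = V₁; P₂ = P₁·(T₂/T₁) = 3.772 bar.
T constant ⇒ Boyle's law P V = const: T₃ = T₂; V₃ = V₂·(P₂/P₃) = 32.34 L.

V₃ ≈ 32.3 L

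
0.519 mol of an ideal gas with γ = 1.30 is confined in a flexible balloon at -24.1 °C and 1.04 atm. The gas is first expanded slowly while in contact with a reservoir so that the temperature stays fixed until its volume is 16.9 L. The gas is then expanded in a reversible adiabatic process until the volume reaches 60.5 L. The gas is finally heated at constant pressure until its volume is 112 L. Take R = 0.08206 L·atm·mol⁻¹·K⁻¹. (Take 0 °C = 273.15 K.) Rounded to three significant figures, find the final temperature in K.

T₄ ≈ 314 K

Convert: T₁ = 249.0 K.
From PV = nRT: V₁ = nRT₁/P₁ = 10.20 L.
T constant ⇒ Boyle's law P V = const: T₂ = T₁; P₂ = P₁·(V₁/V₂) = 0.6276 atm.
Adiabatic (γ = 1.30), T V^(γ−1) and P V^γ constant: T₃ = T₂·(V₂/V₃)^(γ−1) = 169.9 K; P₃ = P₂·(V₂/V₃)^γ = 0.1196 atm.
P constant ⇒ V ∝ T: P₄ = P₃; T₄ = T₃·(V₄/V₃) = 314.5 K.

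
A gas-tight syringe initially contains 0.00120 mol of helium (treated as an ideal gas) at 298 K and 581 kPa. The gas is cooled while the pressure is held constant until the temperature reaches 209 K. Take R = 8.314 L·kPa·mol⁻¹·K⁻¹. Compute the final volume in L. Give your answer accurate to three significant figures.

V₂ ≈ 0.00359 L

From PV = nRT: V₁ = nRT₁/P₁ = 0.005117 L.
P constant ⇒ V ∝ T: P₂ = P₁; V₂ = V₁·(T₂/T₁) = 0.003589 L.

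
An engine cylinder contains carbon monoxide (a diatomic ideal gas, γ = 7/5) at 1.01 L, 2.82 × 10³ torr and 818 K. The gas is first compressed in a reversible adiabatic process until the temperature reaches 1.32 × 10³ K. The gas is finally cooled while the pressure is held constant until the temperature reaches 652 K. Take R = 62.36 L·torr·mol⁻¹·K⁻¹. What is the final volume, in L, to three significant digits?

V₃ ≈ 0.151 L

Reversible adiabatic, γ = 7/5: P₂ = P₁·(T₂/T₁)^(γ/(γ−1)) = 1.505e+04 torr; V₂ = V₁·(T₁/T₂)^(1/(γ−1)) = 0.3053 L.
P constant ⇒ V ∝ T: P₃ = P₂; V₃ = V₂·(T₃/T₂) = 0.1508 L.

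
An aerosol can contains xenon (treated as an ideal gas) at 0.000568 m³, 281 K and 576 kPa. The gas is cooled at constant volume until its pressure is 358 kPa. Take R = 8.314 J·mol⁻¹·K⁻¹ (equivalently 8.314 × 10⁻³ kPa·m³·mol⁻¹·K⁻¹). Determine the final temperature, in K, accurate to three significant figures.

V constant ⇒ P ∝ T: V₂ = V₁; T₂ = T₁·(P₂/P₁) = 174.6 K.

T₂ ≈ 175 K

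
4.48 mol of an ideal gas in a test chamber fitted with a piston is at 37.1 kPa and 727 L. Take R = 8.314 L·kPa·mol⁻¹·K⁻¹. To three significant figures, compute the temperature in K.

PV = nRT ⇒ T = PV/(nR) = (37.1 × 727) / (4.48 × 8.314)

T ≈ 724 K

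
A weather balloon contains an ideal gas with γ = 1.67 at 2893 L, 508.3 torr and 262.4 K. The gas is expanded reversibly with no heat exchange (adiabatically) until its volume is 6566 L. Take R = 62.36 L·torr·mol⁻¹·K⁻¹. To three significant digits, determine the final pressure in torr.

P₂ ≈ 129 torr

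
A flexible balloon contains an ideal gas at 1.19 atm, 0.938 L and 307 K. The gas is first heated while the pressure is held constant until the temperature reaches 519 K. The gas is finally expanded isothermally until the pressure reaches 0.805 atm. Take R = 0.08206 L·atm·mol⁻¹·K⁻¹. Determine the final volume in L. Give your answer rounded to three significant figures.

V₃ ≈ 2.34 L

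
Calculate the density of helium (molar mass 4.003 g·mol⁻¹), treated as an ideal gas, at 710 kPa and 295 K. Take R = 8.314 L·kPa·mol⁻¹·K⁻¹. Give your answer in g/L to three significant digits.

ρ ≈ 1.16 g/L

ρ = PM/(RT) = (710 × 4.003) / (8.314 × 295.0)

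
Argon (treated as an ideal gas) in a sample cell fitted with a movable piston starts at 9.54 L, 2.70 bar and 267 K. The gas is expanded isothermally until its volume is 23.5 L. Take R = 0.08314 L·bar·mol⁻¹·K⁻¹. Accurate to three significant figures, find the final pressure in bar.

P₂ ≈ 1.10 bar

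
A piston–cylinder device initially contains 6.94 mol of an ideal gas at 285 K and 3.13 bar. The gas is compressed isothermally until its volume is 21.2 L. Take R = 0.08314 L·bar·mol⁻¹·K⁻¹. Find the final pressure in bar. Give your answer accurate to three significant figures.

From PV = nRT: V₁ = nRT₁/P₁ = 52.54 L.
T constant ⇒ Boyle's law P V = const: T₂ = T₁; P₂ = P₁·(V₁/V₂) = 7.757 bar.

P₂ ≈ 7.76 bar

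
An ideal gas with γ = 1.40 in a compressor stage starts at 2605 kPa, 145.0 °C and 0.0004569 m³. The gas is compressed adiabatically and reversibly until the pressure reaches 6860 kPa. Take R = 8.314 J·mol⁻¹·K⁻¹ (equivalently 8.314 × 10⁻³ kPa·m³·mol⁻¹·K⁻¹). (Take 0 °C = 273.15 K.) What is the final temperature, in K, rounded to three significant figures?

Convert: T₁ = 418.1 K.
Adiabatic (γ = 1.40), T V^(γ−1) and P V^γ constant: T₂ = T₁·(P₂/P₁)^((γ−1)/γ) = 551.4 K; V₂ = V₁·(P₁/P₂)^(1/γ) = 0.0002288 m³.

T₂ ≈ 551 K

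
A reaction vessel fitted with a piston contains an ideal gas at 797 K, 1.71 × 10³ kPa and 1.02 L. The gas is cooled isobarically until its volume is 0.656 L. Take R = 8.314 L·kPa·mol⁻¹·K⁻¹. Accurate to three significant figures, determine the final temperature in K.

T₂ ≈ 513 K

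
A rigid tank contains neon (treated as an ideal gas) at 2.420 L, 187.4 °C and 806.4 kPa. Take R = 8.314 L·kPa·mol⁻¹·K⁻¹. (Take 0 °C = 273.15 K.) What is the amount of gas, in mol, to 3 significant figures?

n ≈ 0.510 mol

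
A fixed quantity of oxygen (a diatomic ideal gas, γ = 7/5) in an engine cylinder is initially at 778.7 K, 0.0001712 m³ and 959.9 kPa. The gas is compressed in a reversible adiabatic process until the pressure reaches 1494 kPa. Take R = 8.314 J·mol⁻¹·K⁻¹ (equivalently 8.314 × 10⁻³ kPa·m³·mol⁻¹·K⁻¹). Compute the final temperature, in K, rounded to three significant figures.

Reversible adiabatic, γ = 7/5: T₂ = T₁·(P₂/P₁)^((γ−1)/γ) = 883.6 K; V₂ = V₁·(P₁/P₂)^(1/γ) = 0.0001248 m³.

T₂ ≈ 884 K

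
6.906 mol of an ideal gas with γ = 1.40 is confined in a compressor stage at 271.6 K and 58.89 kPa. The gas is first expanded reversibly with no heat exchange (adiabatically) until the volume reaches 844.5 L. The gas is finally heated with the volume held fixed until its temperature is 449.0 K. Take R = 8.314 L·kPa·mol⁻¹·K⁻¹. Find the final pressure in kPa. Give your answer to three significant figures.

From PV = nRT: V₁ = nRT₁/P₁ = 264.8 L.
Reversible adiabatic, γ = 1.40: T₂ = T₁·(V₁/V₂)^(γ−1) = 170.8 K; P₂ = P₁·(V₁/V₂)^γ = 11.61 kPa.
V constant ⇒ P ∝ T: V₃ = V₂; P₃ = P₂·(T₃/T₂) = 30.53 kPa.

P₃ ≈ 30.5 kPa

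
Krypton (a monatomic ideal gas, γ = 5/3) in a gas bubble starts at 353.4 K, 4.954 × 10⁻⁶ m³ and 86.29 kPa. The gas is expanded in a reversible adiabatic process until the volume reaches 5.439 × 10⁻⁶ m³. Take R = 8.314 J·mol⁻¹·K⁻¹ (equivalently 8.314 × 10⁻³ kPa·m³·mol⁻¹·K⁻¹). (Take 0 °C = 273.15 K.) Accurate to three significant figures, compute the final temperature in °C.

T₂ ≈ 58.9 °C

Adiabatic (γ = 5/3), T V^(γ−1) and P V^γ constant: T₂ = T₁·(V₁/V₂)^(γ−1) = 332.1 K; P₂ = P₁·(V₁/V₂)^γ = 73.85 kPa.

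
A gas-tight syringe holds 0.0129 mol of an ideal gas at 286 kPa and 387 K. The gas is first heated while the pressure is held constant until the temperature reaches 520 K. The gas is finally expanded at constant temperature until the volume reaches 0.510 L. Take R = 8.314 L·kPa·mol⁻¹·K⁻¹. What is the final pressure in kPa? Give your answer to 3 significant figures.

P₃ ≈ 109 kPa

From PV = nRT: V₁ = nRT₁/P₁ = 0.1451 L.
P constant ⇒ V ∝ T: P₂ = P₁; V₂ = V₁·(T₂/T₁) = 0.1950 L.
Isothermal, so P V is constant: T₃ = T₂; P₃ = P₂·(V₂/V₃) = 109.4 kPa.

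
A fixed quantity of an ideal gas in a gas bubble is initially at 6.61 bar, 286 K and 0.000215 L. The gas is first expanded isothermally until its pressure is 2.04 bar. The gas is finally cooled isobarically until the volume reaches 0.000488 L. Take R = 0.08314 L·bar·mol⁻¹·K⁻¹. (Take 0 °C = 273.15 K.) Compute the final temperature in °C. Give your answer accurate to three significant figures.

T₃ ≈ -72.8 °C

Isothermal, so P V is constant: T₂ = T₁; V₂ = V₁·(P₁/P₂) = 0.0006966 L.
Isobaric, so V/T is constant: P₃ = P₂; T₃ = T₂·(V₃/V₂) = 200.3 K.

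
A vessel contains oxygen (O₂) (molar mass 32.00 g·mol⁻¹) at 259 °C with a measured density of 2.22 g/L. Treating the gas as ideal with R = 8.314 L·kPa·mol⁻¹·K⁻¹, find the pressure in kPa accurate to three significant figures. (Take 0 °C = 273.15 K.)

P ≈ 307 kPa

ρ = PM/(RT) ⇒ P = ρRT/M = (2.22 × 8.314 × 532.1) / 32.00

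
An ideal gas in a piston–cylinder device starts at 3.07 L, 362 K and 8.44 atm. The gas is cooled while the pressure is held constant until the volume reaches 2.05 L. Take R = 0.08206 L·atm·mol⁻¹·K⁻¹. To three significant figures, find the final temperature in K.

T₂ ≈ 242 K

Isobaric, so V/T is constant: P₂ = P₁; T₂ = T₁·(V₂/V₁) = 241.7 K.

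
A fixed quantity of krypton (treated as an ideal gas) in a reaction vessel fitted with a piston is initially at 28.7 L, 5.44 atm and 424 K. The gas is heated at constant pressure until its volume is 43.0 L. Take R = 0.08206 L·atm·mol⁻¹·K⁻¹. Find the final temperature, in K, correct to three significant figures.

Isobaric, so V/T is constant: P₂ = P₁; T₂ = T₁·(V₂/V₁) = 635.3 K.

T₂ ≈ 635 K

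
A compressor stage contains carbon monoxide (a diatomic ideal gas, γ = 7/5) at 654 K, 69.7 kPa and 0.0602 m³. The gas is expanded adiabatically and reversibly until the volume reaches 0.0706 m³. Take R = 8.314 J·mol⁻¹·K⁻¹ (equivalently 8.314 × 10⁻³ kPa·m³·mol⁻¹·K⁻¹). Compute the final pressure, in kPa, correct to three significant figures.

Reversible adiabatic, γ = 7/5: T₂ = T₁·(V₁/V₂)^(γ−1) = 613.6 K; P₂ = P₁·(V₁/V₂)^γ = 55.76 kPa.

P₂ ≈ 55.8 kPa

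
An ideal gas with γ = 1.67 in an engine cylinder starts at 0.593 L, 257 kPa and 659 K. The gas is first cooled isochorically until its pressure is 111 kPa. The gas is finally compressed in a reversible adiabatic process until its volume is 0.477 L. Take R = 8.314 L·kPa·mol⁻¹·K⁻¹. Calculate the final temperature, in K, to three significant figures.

T₃ ≈ 329 K

V constant ⇒ P ∝ T: V₂ = V₁; T₂ = T₁·(P₂/P₁) = 284.6 K.
Reversible adiabatic, γ = 1.67: T₃ = T₂·(V₂/V₃)^(γ−1) = 329.3 K; P₃ = P₂·(V₂/V₃)^γ = 159.7 kPa.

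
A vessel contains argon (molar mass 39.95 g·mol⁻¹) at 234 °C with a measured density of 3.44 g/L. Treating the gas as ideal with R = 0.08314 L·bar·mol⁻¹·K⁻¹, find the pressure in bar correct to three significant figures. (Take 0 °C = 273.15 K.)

ρ = PM/(RT) ⇒ P = ρRT/M = (3.44 × 0.08314 × 507.1) / 39.95

P ≈ 3.63 bar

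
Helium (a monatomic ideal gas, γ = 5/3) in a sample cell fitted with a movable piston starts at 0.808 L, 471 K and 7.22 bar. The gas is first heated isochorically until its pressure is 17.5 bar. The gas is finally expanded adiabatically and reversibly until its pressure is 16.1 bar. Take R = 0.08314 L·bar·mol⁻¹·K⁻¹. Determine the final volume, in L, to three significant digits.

V₃ ≈ 0.849 L

V constant ⇒ P ∝ T: V₂ = V₁; T₂ = T₁·(P₂/P₁) = 1142 K.
Reversible adiabatic, γ = 5/3: T₃ = T₂·(P₃/P₂)^((γ−1)/γ) = 1104 K; V₃ = V₂·(P₂/P₃)^(1/γ) = 0.8495 L.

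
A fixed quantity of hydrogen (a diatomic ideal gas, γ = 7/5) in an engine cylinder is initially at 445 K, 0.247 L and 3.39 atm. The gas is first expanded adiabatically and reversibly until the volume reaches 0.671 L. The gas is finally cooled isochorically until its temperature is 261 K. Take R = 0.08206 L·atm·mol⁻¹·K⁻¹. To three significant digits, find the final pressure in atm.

P₃ ≈ 0.732 atm

Reversible adiabatic, γ = 7/5: T₂ = T₁·(V₁/V₂)^(γ−1) = 298.4 K; P₂ = P₁·(V₁/V₂)^γ = 0.8367 atm.
Isochoric, so P/T is constant: V₃ = V₂; P₃ = P₂·(T₃/T₂) = 0.7319 atm.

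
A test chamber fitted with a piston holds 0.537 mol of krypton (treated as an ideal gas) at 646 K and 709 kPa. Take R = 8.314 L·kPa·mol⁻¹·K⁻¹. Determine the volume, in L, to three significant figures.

PV = nRT ⇒ V = nRT/P = (0.537 × 8.314 × 646) / 709

V ≈ 4.07 L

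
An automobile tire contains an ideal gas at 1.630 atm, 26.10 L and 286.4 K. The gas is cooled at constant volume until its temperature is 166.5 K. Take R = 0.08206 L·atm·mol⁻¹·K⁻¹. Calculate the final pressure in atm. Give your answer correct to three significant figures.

P₂ ≈ 0.948 atm

V constant ⇒ P ∝ T: V₂ = V₁; P₂ = P₁·(T₂/T₁) = 0.9476 atm.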